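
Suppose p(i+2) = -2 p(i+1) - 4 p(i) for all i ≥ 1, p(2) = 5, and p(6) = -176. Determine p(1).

Let p(1) = y.
p(3) = -10 - 4y
p(4) = 8y
p(5) = 40
p(6) = -80 - 32y
So -80 - 32y = -176, giving y = 3.

3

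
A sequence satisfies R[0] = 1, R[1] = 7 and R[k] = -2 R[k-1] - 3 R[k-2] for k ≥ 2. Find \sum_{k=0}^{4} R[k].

R[2] = -2(7) - 3(1) = -17
R[3] = -2(-17) - 3(7) = 13
R[4] = -2(13) - 3(-17) = 25
Sum = 1 + 7 + (-17) + 13 + 25 = 29

29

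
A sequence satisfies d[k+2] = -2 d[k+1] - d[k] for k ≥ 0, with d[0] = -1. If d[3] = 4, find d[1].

2

Let d[1] = y.
d[2] = 1 - 2y
d[3] = -2 + 3y
So -2 + 3y = 4, giving y = 2.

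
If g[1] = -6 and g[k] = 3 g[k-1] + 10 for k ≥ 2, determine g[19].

The fixed point is 10/(1 - 3) = -5, so g[k] + 5 = 3(g[k-1] + 5).
Hence g[k] = -1·3^{k-1} - 5.
g[19] = -1·3^{18} - 5 = -1·387420489 - 5 = -387420494.

-387420494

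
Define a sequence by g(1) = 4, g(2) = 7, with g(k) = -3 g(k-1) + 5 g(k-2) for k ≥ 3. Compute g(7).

-2236

g(3) = -3*7 + 5*4 = -1
g(4) = -3*(-1) + 5*7 = 38
g(5) = -3*38 + 5*(-1) = -119
g(6) = -3*(-119) + 5*38 = 547
g(7) = -3*547 + 5*(-119) = -2236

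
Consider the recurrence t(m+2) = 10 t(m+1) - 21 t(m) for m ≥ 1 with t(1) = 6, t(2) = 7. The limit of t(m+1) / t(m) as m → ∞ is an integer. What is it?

The characteristic equation is r^2 - 10r + 21 = 0, which factors as (r - 7)(r - 3) = 0.
So the roots are 7 and 3. Since |7| > |3| and the coefficient of 7^m is non-zero, the ratio tends to 7.

7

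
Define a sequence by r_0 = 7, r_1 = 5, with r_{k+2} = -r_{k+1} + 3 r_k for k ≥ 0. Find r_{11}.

-10924

r_2 = -5 + 3·7 = 16
r_3 = -16 + 3·5 = -1
r_4 = -(-1) + 3·16 = 49
r_5 = -49 + 3·(-1) = -52
r_6 = -(-52) + 3·49 = 199
r_7 = -199 + 3·(-52) = -355
r_8 = -(-355) + 3·199 = 952
r_9 = -952 + 3·(-355) = -2017
r_{10} = -(-2017) + 3·952 = 4873
r_{11} = -4873 + 3·(-2017) = -10924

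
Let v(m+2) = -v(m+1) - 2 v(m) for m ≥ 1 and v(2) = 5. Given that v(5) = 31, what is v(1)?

8

Let v(1) = x.
v(3) = -5 - 2x
v(4) = -5 + 2x
v(5) = 15 + 2x
So 15 + 2x = 31, giving x = 8.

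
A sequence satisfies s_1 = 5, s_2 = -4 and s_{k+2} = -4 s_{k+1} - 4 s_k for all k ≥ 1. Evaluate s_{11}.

-25600

s_3 = -4*(-4) - 4*5 = -4
s_4 = -4*(-4) - 4*(-4) = 32
s_5 = -4*32 - 4*(-4) = -112
s_6 = -4*(-112) - 4*32 = 320
s_7 = -4*320 - 4*(-112) = -832
s_8 = -4*(-832) - 4*320 = 2048
s_9 = -4*2048 - 4*(-832) = -4864
s_{10} = -4*(-4864) - 4*2048 = 11264
s_{11} = -4*11264 - 4*(-4864) = -25600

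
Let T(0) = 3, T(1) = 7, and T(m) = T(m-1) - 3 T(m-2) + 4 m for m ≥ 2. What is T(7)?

T(2) = 7 - 3*3 + 8 = 6
T(3) = 6 - 3*7 + 12 = -3
T(4) = (-3) - 3*6 + 16 = -5
T(5) = (-5) - 3*(-3) + 20 = 24
T(6) = 24 - 3*(-5) + 24 = 63
T(7) = 63 - 3*24 + 28 = 19

19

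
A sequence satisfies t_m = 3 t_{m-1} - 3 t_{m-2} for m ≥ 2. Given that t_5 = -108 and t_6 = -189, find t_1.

9

Rearranging, t_{m-2} = (t_m - 3 t_{m-1}) / -3.
t_4 = (-189 - 3·(-108)) / -3 = 135/-3 = -45
t_3 = (-108 - 3·(-45)) / -3 = 27/-3 = -9
t_2 = (-45 - 3·(-9)) / -3 = -18/-3 = 6
t_1 = (-9 - 3·6) / -3 = -27/-3 = 9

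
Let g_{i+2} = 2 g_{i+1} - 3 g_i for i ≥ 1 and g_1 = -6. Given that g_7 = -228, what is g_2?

3

Let g_2 = z.
g_3 = 18 + 2z
g_4 = 36 + z
g_5 = 18 - 4z
g_6 = -72 - 11z
g_7 = -198 - 10z
So -198 - 10z = -228, giving z = 3.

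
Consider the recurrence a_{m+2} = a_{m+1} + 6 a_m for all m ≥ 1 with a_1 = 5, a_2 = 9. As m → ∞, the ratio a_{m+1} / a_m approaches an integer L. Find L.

The characteristic equation is r^2 - r - 6 = 0, which factors as (r - 3)(r + 2) = 0.
So the roots are 3 and -2. Since |3| > |-2| and the coefficient of 3^m is non-zero, the ratio tends to 3.

3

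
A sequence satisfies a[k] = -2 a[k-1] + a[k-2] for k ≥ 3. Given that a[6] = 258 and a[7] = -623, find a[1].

-7

Rearranging, a[k-2] = a[k] + 2 a[k-1].
a[5] = -623 + 2*258 = -107
a[4] = 258 + 2*(-107) = 44
a[3] = -107 + 2*44 = -19
a[2] = 44 + 2*(-19) = 6
a[1] = -19 + 2*6 = -7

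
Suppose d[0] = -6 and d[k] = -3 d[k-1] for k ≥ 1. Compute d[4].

d[1] = -3·(-6) = 18
d[2] = -3·18 = -54
d[3] = -3·(-54) = 162
d[4] = -3·162 = -486

-486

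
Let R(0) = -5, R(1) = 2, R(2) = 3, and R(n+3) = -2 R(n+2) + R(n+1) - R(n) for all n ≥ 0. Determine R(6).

-2

R(3) = -2*3 + 2 - (-5) = 1
R(4) = -2*1 + 3 - 2 = -1
R(5) = -2*(-1) + 1 - 3 = 0
R(6) = -2*0 + (-1) - 1 = -2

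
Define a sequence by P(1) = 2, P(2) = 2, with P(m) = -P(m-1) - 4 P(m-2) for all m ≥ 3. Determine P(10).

-1294

P(3) = -2 - 4(2) = -10
P(4) = -(-10) - 4(2) = 2
P(5) = -2 - 4(-10) = 38
P(6) = -38 - 4(2) = -46
P(7) = -(-46) - 4(38) = -106
P(8) = -(-106) - 4(-46) = 290
P(9) = -290 - 4(-106) = 134
P(10) = -134 - 4(290) = -1294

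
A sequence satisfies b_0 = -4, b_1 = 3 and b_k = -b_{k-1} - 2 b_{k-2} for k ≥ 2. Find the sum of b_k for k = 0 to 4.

b_2 = -3 - 2*(-4) = 5
b_3 = -5 - 2*3 = -11
b_4 = -(-11) - 2*5 = 1
Sum = (-4) + 3 + 5 + (-11) + 1 = -6

-6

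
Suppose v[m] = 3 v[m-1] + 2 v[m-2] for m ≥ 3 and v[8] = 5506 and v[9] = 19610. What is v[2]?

Rearranging, v[m-2] = (v[m] - 3 v[m-1]) / 2.
v[7] = (19610 - 3·5506) / 2 = 3092/2 = 1546
v[6] = (5506 - 3·1546) / 2 = 868/2 = 434
v[5] = (1546 - 3·434) / 2 = 244/2 = 122
v[4] = (434 - 3·122) / 2 = 68/2 = 34
v[3] = (122 - 3·34) / 2 = 20/2 = 10
v[2] = (34 - 3·10) / 2 = 4/2 = 2

2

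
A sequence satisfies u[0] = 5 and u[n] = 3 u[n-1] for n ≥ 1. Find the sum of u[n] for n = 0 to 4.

605

u[1] = 3(5) = 15
u[2] = 3(15) = 45
u[3] = 3(45) = 135
u[4] = 3(135) = 405
Sum = 5 + 15 + 45 + 135 + 405 = 605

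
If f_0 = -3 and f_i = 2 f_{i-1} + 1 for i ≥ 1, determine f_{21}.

The fixed point is 1/(1 - 2) = -1, so f_i + 1 = 2(f_{i-1} + 1).
Hence f_i = -2·2^i - 1.
f_{21} = -2·2^{21} - 1 = -2·2097152 - 1 = -4194305.

-4194305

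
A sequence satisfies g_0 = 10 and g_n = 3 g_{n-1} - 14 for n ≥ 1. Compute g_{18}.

1162261474

The fixed point is -14/(1 - 3) = 7, so g_n - 7 = 3(g_{n-1} - 7).
Hence g_n = 3·3^n + 7.
g_{18} = 3·3^{18} + 7 = 3·387420489 + 7 = 1162261474.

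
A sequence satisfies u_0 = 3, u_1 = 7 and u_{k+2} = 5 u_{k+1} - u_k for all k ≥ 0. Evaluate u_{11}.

42488168

u_2 = 5·7 - 3 = 32
u_3 = 5·32 - 7 = 153
u_4 = 5·153 - 32 = 733
u_5 = 5·733 - 153 = 3512
u_6 = 5·3512 - 733 = 16827
u_7 = 5·16827 - 3512 = 80623
u_8 = 5·80623 - 16827 = 386288
u_9 = 5·386288 - 80623 = 1850817
u_{10} = 5·1850817 - 386288 = 8867797
u_{11} = 5·8867797 - 1850817 = 42488168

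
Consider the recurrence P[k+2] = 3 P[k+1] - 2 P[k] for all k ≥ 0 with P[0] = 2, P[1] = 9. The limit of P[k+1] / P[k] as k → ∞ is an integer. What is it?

2

The characteristic equation is r^2 - 3r + 2 = 0, which factors as (r - 2)(r - 1) = 0.
So the roots are 2 and 1. Since |2| > |1| and the coefficient of 2^k is non-zero, the ratio tends to 2.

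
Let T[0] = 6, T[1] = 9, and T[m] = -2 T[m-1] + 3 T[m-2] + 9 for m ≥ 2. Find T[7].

T[2] = -2*9 + 3*6 + 9 = 9
T[3] = -2*9 + 3*9 + 9 = 18
T[4] = -2*18 + 3*9 + 9 = 0
T[5] = -2*0 + 3*18 + 9 = 63
T[6] = -2*63 + 3*0 + 9 = -117
T[7] = -2*(-117) + 3*63 + 9 = 432

432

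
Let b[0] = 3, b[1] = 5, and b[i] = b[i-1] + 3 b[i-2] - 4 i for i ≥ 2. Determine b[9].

b[2] = 5 + 3(3) - 8 = 6
b[3] = 6 + 3(5) - 12 = 9
b[4] = 9 + 3(6) - 16 = 11
b[5] = 11 + 3(9) - 20 = 18
b[6] = 18 + 3(11) - 24 = 27
b[7] = 27 + 3(18) - 28 = 53
b[8] = 53 + 3(27) - 32 = 102
b[9] = 102 + 3(53) - 36 = 225

225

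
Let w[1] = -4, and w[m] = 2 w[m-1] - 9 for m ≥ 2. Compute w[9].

-3319

w[2] = 2*(-4) - 9 = -17
w[3] = 2*(-17) - 9 = -43
w[4] = 2*(-43) - 9 = -95
w[5] = 2*(-95) - 9 = -199
w[6] = 2*(-199) - 9 = -407
w[7] = 2*(-407) - 9 = -823
w[8] = 2*(-823) - 9 = -1655
w[9] = 2*(-1655) - 9 = -3319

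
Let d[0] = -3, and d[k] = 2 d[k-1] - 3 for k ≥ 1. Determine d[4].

-93

d[1] = 2·(-3) - 3 = -9
d[2] = 2·(-9) - 3 = -21
d[3] = 2·(-21) - 3 = -45
d[4] = 2·(-45) - 3 = -93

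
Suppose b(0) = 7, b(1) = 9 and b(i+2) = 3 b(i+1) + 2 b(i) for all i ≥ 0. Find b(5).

b(2) = 3·9 + 2·7 = 41
b(3) = 3·41 + 2·9 = 141
b(4) = 3·141 + 2·41 = 505
b(5) = 3·505 + 2·141 = 1797

1797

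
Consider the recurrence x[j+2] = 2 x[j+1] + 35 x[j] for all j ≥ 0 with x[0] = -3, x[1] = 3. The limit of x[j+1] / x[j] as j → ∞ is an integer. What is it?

7

The characteristic equation is r^2 - 2r - 35 = 0, which factors as (r - 7)(r + 5) = 0.
So the roots are 7 and -5. Since |7| > |-5| and the coefficient of 7^j is non-zero, the ratio tends to 7.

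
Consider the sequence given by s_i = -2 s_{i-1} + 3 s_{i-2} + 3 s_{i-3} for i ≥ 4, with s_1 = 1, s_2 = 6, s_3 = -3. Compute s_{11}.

s_4 = -2*(-3) + 3*6 + 3*1 = 27
s_5 = -2*27 + 3*(-3) + 3*6 = -45
s_6 = -2*(-45) + 3*27 + 3*(-3) = 162
s_7 = -2*162 + 3*(-45) + 3*27 = -378
s_8 = -2*(-378) + 3*162 + 3*(-45) = 1107
s_9 = -2*1107 + 3*(-378) + 3*162 = -2862
s_{10} = -2*(-2862) + 3*1107 + 3*(-378) = 7911
s_{11} = -2*7911 + 3*(-2862) + 3*1107 = -21087

-21087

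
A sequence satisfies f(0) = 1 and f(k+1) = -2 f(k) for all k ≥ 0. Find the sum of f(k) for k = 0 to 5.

f(1) = -2(1) = -2
f(2) = -2(-2) = 4
f(3) = -2(4) = -8
f(4) = -2(-8) = 16
f(5) = -2(16) = -32
Sum = 1 + (-2) + 4 + (-8) + 16 + (-32) = -21

-21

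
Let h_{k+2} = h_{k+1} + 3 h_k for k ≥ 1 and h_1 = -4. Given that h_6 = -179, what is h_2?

Let h_2 = v.
h_3 = -12 + v
h_4 = -12 + 4v
h_5 = -48 + 7v
h_6 = -84 + 19v
So -84 + 19v = -179, giving v = -5.

-5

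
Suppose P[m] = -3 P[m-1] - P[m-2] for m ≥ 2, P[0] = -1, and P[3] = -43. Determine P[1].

-5

Let P[1] = w.
P[2] = 1 - 3w
P[3] = -3 + 8w
So -3 + 8w = -43, giving w = -5.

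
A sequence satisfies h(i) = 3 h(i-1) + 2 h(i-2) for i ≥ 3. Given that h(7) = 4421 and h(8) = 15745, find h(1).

Rearranging, h(i-2) = (h(i) - 3 h(i-1)) / 2.
h(6) = (15745 - 3(4421)) / 2 = 2482/2 = 1241
h(5) = (4421 - 3(1241)) / 2 = 698/2 = 349
h(4) = (1241 - 3(349)) / 2 = 194/2 = 97
h(3) = (349 - 3(97)) / 2 = 58/2 = 29
h(2) = (97 - 3(29)) / 2 = 10/2 = 5
h(1) = (29 - 3(5)) / 2 = 14/2 = 7

7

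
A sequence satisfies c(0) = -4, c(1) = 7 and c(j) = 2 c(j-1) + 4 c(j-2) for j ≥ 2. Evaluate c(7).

c(2) = 2·7 + 4·(-4) = -2
c(3) = 2·(-2) + 4·7 = 24
c(4) = 2·24 + 4·(-2) = 40
c(5) = 2·40 + 4·24 = 176
c(6) = 2·176 + 4·40 = 512
c(7) = 2·512 + 4·176 = 1728

1728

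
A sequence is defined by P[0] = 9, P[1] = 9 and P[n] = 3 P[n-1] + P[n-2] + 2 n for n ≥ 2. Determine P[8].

P[2] = 3·9 + 9 + 4 = 40
P[3] = 3·40 + 9 + 6 = 135
P[4] = 3·135 + 40 + 8 = 453
P[5] = 3·453 + 135 + 10 = 1504
P[6] = 3·1504 + 453 + 12 = 4977
P[7] = 3·4977 + 1504 + 14 = 16449
P[8] = 3·16449 + 4977 + 16 = 54340

54340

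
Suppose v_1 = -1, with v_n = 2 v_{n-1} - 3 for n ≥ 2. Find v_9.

v_2 = 2·(-1) - 3 = -5
v_3 = 2·(-5) - 3 = -13
v_4 = 2·(-13) - 3 = -29
v_5 = 2·(-29) - 3 = -61
v_6 = 2·(-61) - 3 = -125
v_7 = 2·(-125) - 3 = -253
v_8 = 2·(-253) - 3 = -509
v_9 = 2·(-509) - 3 = -1021

-1021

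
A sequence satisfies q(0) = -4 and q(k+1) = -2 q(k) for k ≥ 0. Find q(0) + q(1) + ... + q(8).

q(1) = -2*(-4) = 8
q(2) = -2*8 = -16
q(3) = -2*(-16) = 32
q(4) = -2*32 = -64
q(5) = -2*(-64) = 128
q(6) = -2*128 = -256
q(7) = -2*(-256) = 512
q(8) = -2*512 = -1024
Sum = (-4) + 8 + (-16) + 32 + (-64) + 128 + (-256) + 512 + (-1024) = -684

-684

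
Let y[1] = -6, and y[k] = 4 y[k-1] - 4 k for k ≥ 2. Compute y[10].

y[2] = 4*(-6) - 8 = -32
y[3] = 4*(-32) - 12 = -140
y[4] = 4*(-140) - 16 = -576
y[5] = 4*(-576) - 20 = -2324
y[6] = 4*(-2324) - 24 = -9320
y[7] = 4*(-9320) - 28 = -37308
y[8] = 4*(-37308) - 32 = -149264
y[9] = 4*(-149264) - 36 = -597092
y[10] = 4*(-597092) - 40 = -2388408

-2388408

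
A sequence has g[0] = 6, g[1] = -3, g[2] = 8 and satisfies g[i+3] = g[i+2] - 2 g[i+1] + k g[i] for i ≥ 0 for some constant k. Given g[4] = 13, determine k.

g[3] = 14 + 6k
g[4] = -2 + 3k
So -2 + 3k = 13, giving k = 5.

5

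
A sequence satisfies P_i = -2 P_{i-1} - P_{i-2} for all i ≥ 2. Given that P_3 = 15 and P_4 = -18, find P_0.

-6

Rearranging, P_{i-2} = -(P_i + 2 P_{i-1}).
P_2 = -(-18 + 2*15) = -12
P_1 = -(15 + 2*(-12)) = 9
P_0 = -(-12 + 2*9) = -6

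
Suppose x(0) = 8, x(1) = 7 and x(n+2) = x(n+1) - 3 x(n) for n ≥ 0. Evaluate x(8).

x(2) = 7 - 3·8 = -17
x(3) = (-17) - 3·7 = -38
x(4) = (-38) - 3·(-17) = 13
x(5) = 13 - 3·(-38) = 127
x(6) = 127 - 3·13 = 88
x(7) = 88 - 3·127 = -293
x(8) = (-293) - 3·88 = -557

-557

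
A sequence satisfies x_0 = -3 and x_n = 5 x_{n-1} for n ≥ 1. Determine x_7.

-234375

x_1 = 5·(-3) = -15
x_2 = 5·(-15) = -75
x_3 = 5·(-75) = -375
x_4 = 5·(-375) = -1875
x_5 = 5·(-1875) = -9375
x_6 = 5·(-9375) = -46875
x_7 = 5·(-46875) = -234375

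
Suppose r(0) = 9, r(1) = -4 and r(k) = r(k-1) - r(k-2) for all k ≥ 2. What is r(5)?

13

r(2) = (-4) - 9 = -13
r(3) = (-13) - (-4) = -9
r(4) = (-9) - (-13) = 4
r(5) = 4 - (-9) = 13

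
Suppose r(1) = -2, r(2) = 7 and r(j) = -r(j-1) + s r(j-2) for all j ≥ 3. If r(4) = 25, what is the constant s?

r(3) = -7 - 2s
r(4) = 7 + 9s
So 7 + 9s = 25, giving s = 2.

2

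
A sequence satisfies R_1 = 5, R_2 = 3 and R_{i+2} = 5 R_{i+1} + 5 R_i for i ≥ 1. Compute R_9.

1495000

R_3 = 5(3) + 5(5) = 40
R_4 = 5(40) + 5(3) = 215
R_5 = 5(215) + 5(40) = 1275
R_6 = 5(1275) + 5(215) = 7450
R_7 = 5(7450) + 5(1275) = 43625
R_8 = 5(43625) + 5(7450) = 255375
R_9 = 5(255375) + 5(43625) = 1495000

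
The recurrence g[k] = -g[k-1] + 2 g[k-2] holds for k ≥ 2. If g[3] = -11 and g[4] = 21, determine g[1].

Rearranging, g[k-2] = (g[k] + g[k-1]) / 2.
g[2] = (21 + (-11)) / 2 = 10/2 = 5
g[1] = (-11 + 5) / 2 = -6/2 = -3

-3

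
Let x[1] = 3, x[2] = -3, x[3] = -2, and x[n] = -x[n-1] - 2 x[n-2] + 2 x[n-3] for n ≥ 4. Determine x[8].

x[4] = -(-2) - 2·(-3) + 2·3 = 14
x[5] = -14 - 2·(-2) + 2·(-3) = -16
x[6] = -(-16) - 2·14 + 2·(-2) = -16
x[7] = -(-16) - 2·(-16) + 2·14 = 76
x[8] = -76 - 2·(-16) + 2·(-16) = -76

-76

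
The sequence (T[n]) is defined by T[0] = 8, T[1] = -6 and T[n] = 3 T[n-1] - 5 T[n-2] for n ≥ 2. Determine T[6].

T[2] = 3*(-6) - 5*8 = -58
T[3] = 3*(-58) - 5*(-6) = -144
T[4] = 3*(-144) - 5*(-58) = -142
T[5] = 3*(-142) - 5*(-144) = 294
T[6] = 3*294 - 5*(-142) = 1592

1592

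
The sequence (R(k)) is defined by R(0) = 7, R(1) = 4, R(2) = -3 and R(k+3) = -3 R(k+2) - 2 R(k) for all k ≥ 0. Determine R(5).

R(3) = -3·(-3) - 2·7 = -5
R(4) = -3·(-5) - 2·4 = 7
R(5) = -3·7 - 2·(-3) = -15

-15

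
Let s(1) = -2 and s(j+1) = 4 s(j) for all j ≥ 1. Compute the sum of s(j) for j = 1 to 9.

s(2) = 4·(-2) = -8
s(3) = 4·(-8) = -32
s(4) = 4·(-32) = -128
s(5) = 4·(-128) = -512
s(6) = 4·(-512) = -2048
s(7) = 4·(-2048) = -8192
s(8) = 4·(-8192) = -32768
s(9) = 4·(-32768) = -131072
Sum = (-2) + (-8) + (-32) + (-128) + (-512) + (-2048) + (-8192) + (-32768) + (-131072) = -174762

-174762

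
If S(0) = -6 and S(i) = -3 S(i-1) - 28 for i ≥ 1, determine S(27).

The fixed point is -28/(1 + 3) = -7, so S(i) + 7 = -3(S(i-1) + 7).
Hence S(i) = 1·(-3)^i - 7.
S(27) = 1·(-3)^{27} - 7 = 1·-7625597484987 - 7 = -7625597484994.

-7625597484994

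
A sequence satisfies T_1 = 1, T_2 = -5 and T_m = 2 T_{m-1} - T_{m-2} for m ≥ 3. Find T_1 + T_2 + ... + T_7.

T_3 = 2(-5) - 1 = -11
T_4 = 2(-11) - (-5) = -17
T_5 = 2(-17) - (-11) = -23
T_6 = 2(-23) - (-17) = -29
T_7 = 2(-29) - (-23) = -35
Sum = 1 + (-5) + (-11) + (-17) + (-23) + (-29) + (-35) = -119

-119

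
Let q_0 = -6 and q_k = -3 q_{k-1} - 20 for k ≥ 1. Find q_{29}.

68630377364878

The fixed point is -20/(1 + 3) = -5, so q_k + 5 = -3(q_{k-1} + 5).
Hence q_k = -1·(-3)^k - 5.
q_{29} = -1·(-3)^{29} - 5 = -1·-68630377364883 - 5 = 68630377364878.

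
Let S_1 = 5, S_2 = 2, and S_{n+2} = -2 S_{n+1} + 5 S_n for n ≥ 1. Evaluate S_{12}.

-881112

S_3 = -2(2) + 5(5) = 21
S_4 = -2(21) + 5(2) = -32
S_5 = -2(-32) + 5(21) = 169
S_6 = -2(169) + 5(-32) = -498
S_7 = -2(-498) + 5(169) = 1841
S_8 = -2(1841) + 5(-498) = -6172
S_9 = -2(-6172) + 5(1841) = 21549
S_{10} = -2(21549) + 5(-6172) = -73958
S_{11} = -2(-73958) + 5(21549) = 255661
S_{12} = -2(255661) + 5(-73958) = -881112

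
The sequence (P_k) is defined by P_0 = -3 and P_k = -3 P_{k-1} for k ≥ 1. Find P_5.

P_1 = -3(-3) = 9
P_2 = -3(9) = -27
P_3 = -3(-27) = 81
P_4 = -3(81) = -243
P_5 = -3(-243) = 729

729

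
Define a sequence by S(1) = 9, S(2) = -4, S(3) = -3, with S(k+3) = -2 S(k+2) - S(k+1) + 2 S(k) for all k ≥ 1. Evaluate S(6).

88

S(4) = -2(-3) - (-4) + 2(9) = 28
S(5) = -2(28) - (-3) + 2(-4) = -61
S(6) = -2(-61) - 28 + 2(-3) = 88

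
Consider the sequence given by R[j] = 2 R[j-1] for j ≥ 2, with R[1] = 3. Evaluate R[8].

384

R[2] = 2*3 = 6
R[3] = 2*6 = 12
R[4] = 2*12 = 24
R[5] = 2*24 = 48
R[6] = 2*48 = 96
R[7] = 2*96 = 192
R[8] = 2*192 = 384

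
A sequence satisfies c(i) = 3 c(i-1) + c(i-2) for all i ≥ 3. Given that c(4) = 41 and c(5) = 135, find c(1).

-3

Rearranging, c(i-2) = c(i) - 3 c(i-1).
c(3) = 135 - 3(41) = 12
c(2) = 41 - 3(12) = 5
c(1) = 12 - 3(5) = -3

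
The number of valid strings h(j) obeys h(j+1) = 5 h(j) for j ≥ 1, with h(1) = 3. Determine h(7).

46875

h(2) = 5*3 = 15
h(3) = 5*15 = 75
h(4) = 5*75 = 375
h(5) = 5*375 = 1875
h(6) = 5*1875 = 9375
h(7) = 5*9375 = 46875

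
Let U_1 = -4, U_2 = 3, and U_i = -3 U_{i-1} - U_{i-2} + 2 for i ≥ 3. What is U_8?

U_3 = -3·3 - (-4) + 2 = -3
U_4 = -3·(-3) - 3 + 2 = 8
U_5 = -3·8 - (-3) + 2 = -19
U_6 = -3·(-19) - 8 + 2 = 51
U_7 = -3·51 - (-19) + 2 = -132
U_8 = -3·(-132) - 51 + 2 = 347

347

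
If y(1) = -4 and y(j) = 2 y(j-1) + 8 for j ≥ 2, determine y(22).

The fixed point is 8/(1 - 2) = -8, so y(j) + 8 = 2(y(j-1) + 8).
Hence y(j) = 4·2^{j-1} - 8.
y(22) = 4·2^{21} - 8 = 4·2097152 - 8 = 8388600.

8388600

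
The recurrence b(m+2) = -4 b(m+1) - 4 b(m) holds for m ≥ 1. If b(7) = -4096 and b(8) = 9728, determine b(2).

Rearranging, b(m-2) = (b(m) + 4 b(m-1)) / -4.
b(6) = (9728 + 4(-4096)) / -4 = -6656/-4 = 1664
b(5) = (-4096 + 4(1664)) / -4 = 2560/-4 = -640
b(4) = (1664 + 4(-640)) / -4 = -896/-4 = 224
b(3) = (-640 + 4(224)) / -4 = 256/-4 = -64
b(2) = (224 + 4(-64)) / -4 = -32/-4 = 8

8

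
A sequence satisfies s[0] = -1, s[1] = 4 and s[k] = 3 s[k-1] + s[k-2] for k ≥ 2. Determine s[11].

523087

s[2] = 3·4 + (-1) = 11
s[3] = 3·11 + 4 = 37
s[4] = 3·37 + 11 = 122
s[5] = 3·122 + 37 = 403
s[6] = 3·403 + 122 = 1331
s[7] = 3·1331 + 403 = 4396
s[8] = 3·4396 + 1331 = 14519
s[9] = 3·14519 + 4396 = 47953
s[10] = 3·47953 + 14519 = 158378
s[11] = 3·158378 + 47953 = 523087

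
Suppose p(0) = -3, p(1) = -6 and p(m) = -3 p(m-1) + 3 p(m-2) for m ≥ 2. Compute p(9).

p(2) = -3(-6) + 3(-3) = 9
p(3) = -3(9) + 3(-6) = -45
p(4) = -3(-45) + 3(9) = 162
p(5) = -3(162) + 3(-45) = -621
p(6) = -3(-621) + 3(162) = 2349
p(7) = -3(2349) + 3(-621) = -8910
p(8) = -3(-8910) + 3(2349) = 33777
p(9) = -3(33777) + 3(-8910) = -128061

-128061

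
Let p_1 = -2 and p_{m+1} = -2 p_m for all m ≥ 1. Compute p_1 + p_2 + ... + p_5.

-22

p_2 = -2(-2) = 4
p_3 = -2(4) = -8
p_4 = -2(-8) = 16
p_5 = -2(16) = -32
Sum = (-2) + 4 + (-8) + 16 + (-32) = -22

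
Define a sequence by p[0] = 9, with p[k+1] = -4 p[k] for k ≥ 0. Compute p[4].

p[1] = -4(9) = -36
p[2] = -4(-36) = 144
p[3] = -4(144) = -576
p[4] = -4(-576) = 2304

2304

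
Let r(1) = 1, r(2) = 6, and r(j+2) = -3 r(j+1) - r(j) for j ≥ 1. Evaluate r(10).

16491

r(3) = -3(6) - 1 = -19
r(4) = -3(-19) - 6 = 51
r(5) = -3(51) - (-19) = -134
r(6) = -3(-134) - 51 = 351
r(7) = -3(351) - (-134) = -919
r(8) = -3(-919) - 351 = 2406
r(9) = -3(2406) - (-919) = -6299
r(10) = -3(-6299) - 2406 = 16491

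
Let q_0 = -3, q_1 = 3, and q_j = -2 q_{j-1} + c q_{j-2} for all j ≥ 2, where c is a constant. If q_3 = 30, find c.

q_2 = -6 - 3c
q_3 = 12 + 9c
So 12 + 9c = 30, giving c = 2.

2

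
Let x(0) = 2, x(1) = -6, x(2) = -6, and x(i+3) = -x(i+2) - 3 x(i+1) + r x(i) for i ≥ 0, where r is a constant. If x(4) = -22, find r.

x(3) = 24 + 2r
x(4) = -6 - 8r
So -6 - 8r = -22, giving r = 2.

2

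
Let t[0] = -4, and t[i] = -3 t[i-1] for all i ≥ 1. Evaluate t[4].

-324

t[1] = -3·(-4) = 12
t[2] = -3·12 = -36
t[3] = -3·(-36) = 108
t[4] = -3·108 = -324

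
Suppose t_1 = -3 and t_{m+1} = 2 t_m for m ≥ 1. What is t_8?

-384

t_2 = 2*(-3) = -6
t_3 = 2*(-6) = -12
t_4 = 2*(-12) = -24
t_5 = 2*(-24) = -48
t_6 = 2*(-48) = -96
t_7 = 2*(-96) = -192
t_8 = 2*(-192) = -384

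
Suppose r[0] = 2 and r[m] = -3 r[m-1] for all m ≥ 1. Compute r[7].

r[1] = -3(2) = -6
r[2] = -3(-6) = 18
r[3] = -3(18) = -54
r[4] = -3(-54) = 162
r[5] = -3(162) = -486
r[6] = -3(-486) = 1458
r[7] = -3(1458) = -4374

-4374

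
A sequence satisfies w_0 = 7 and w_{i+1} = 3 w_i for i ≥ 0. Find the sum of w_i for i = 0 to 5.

w_1 = 3*7 = 21
w_2 = 3*21 = 63
w_3 = 3*63 = 189
w_4 = 3*189 = 567
w_5 = 3*567 = 1701
Sum = 7 + 21 + 63 + 189 + 567 + 1701 = 2548

2548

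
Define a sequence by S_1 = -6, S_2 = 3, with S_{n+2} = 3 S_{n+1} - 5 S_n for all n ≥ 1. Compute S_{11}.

S_3 = 3·3 - 5·(-6) = 39
S_4 = 3·39 - 5·3 = 102
S_5 = 3·102 - 5·39 = 111
S_6 = 3·111 - 5·102 = -177
S_7 = 3·(-177) - 5·111 = -1086
S_8 = 3·(-1086) - 5·(-177) = -2373
S_9 = 3·(-2373) - 5·(-1086) = -1689
S_{10} = 3·(-1689) - 5·(-2373) = 6798
S_{11} = 3·6798 - 5·(-1689) = 28839

28839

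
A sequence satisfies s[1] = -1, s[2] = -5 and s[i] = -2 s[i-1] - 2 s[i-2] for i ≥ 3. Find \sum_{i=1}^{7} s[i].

s[3] = -2*(-5) - 2*(-1) = 12
s[4] = -2*12 - 2*(-5) = -14
s[5] = -2*(-14) - 2*12 = 4
s[6] = -2*4 - 2*(-14) = 20
s[7] = -2*20 - 2*4 = -48
Sum = (-1) + (-5) + 12 + (-14) + 4 + 20 + (-48) = -32

-32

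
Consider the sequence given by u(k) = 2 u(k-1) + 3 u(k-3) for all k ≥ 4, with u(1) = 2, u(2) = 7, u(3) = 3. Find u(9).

1503

u(4) = 2(3) + 3(2) = 12
u(5) = 2(12) + 3(7) = 45
u(6) = 2(45) + 3(3) = 99
u(7) = 2(99) + 3(12) = 234
u(8) = 2(234) + 3(45) = 603
u(9) = 2(603) + 3(99) = 1503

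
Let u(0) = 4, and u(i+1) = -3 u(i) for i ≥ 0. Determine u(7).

-8748

u(1) = -3*4 = -12
u(2) = -3*(-12) = 36
u(3) = -3*36 = -108
u(4) = -3*(-108) = 324
u(5) = -3*324 = -972
u(6) = -3*(-972) = 2916
u(7) = -3*2916 = -8748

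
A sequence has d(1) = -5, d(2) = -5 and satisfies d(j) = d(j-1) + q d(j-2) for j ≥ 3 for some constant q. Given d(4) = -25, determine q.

d(3) = -5 - 5q
d(4) = -5 - 10q
So -5 - 10q = -25, giving q = 2.

2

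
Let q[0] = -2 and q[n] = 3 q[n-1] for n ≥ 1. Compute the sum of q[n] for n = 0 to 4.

-242

q[1] = 3*(-2) = -6
q[2] = 3*(-6) = -18
q[3] = 3*(-18) = -54
q[4] = 3*(-54) = -162
Sum = (-2) + (-6) + (-18) + (-54) + (-162) = -242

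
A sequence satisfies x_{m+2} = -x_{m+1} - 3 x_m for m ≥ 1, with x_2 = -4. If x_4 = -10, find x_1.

-6

Let x_1 = w.
x_3 = 4 - 3w
x_4 = 8 + 3w
So 8 + 3w = -10, giving w = -6.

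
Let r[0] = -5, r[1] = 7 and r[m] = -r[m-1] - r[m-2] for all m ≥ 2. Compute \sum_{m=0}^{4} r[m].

r[2] = -7 - (-5) = -2
r[3] = -(-2) - 7 = -5
r[4] = -(-5) - (-2) = 7
Sum = (-5) + 7 + (-2) + (-5) + 7 = 2

2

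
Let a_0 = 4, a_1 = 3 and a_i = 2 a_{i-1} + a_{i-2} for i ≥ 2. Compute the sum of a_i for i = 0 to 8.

a_2 = 2·3 + 4 = 10
a_3 = 2·10 + 3 = 23
a_4 = 2·23 + 10 = 56
a_5 = 2·56 + 23 = 135
a_6 = 2·135 + 56 = 326
a_7 = 2·326 + 135 = 787
a_8 = 2·787 + 326 = 1900
Sum = 4 + 3 + 10 + 23 + 56 + 135 + 326 + 787 + 1900 = 3244

3244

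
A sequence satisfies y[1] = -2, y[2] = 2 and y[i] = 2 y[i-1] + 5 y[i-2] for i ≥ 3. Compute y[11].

-43846

y[3] = 2(2) + 5(-2) = -6
y[4] = 2(-6) + 5(2) = -2
y[5] = 2(-2) + 5(-6) = -34
y[6] = 2(-34) + 5(-2) = -78
y[7] = 2(-78) + 5(-34) = -326
y[8] = 2(-326) + 5(-78) = -1042
y[9] = 2(-1042) + 5(-326) = -3714
y[10] = 2(-3714) + 5(-1042) = -12638
y[11] = 2(-12638) + 5(-3714) = -43846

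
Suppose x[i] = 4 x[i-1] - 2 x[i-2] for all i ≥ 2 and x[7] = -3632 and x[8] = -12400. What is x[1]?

-6

Rearranging, x[i-2] = (x[i] - 4 x[i-1]) / -2.
x[6] = (-12400 - 4(-3632)) / -2 = 2128/-2 = -1064
x[5] = (-3632 - 4(-1064)) / -2 = 624/-2 = -312
x[4] = (-1064 - 4(-312)) / -2 = 184/-2 = -92
x[3] = (-312 - 4(-92)) / -2 = 56/-2 = -28
x[2] = (-92 - 4(-28)) / -2 = 20/-2 = -10
x[1] = (-28 - 4(-10)) / -2 = 12/-2 = -6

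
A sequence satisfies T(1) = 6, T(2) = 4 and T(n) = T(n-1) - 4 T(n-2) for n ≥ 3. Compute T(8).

T(3) = 4 - 4(6) = -20
T(4) = (-20) - 4(4) = -36
T(5) = (-36) - 4(-20) = 44
T(6) = 44 - 4(-36) = 188
T(7) = 188 - 4(44) = 12
T(8) = 12 - 4(188) = -740

-740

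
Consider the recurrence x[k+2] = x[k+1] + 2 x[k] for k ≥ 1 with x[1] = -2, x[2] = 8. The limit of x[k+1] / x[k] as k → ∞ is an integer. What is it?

2

The characteristic equation is r^2 - r - 2 = 0, which factors as (r - 2)(r + 1) = 0.
So the roots are 2 and -1. Since |2| > |-1| and the coefficient of 2^k is non-zero, the ratio tends to 2.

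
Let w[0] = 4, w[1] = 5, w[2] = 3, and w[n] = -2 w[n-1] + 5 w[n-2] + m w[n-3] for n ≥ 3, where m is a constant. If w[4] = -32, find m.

w[3] = 19 + 4m
w[4] = -23 - 3m
So -23 - 3m = -32, giving m = 3.

3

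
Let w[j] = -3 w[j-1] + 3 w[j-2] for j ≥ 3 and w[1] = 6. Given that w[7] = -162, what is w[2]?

Let w[2] = y.
w[3] = 18 - 3y
w[4] = -54 + 12y
w[5] = 216 - 45y
w[6] = -810 + 171y
w[7] = 3078 - 648y
So 3078 - 648y = -162, giving y = 5.

5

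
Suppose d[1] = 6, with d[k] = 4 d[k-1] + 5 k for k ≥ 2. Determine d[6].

10114

d[2] = 4·6 + 10 = 34
d[3] = 4·34 + 15 = 151
d[4] = 4·151 + 20 = 624
d[5] = 4·624 + 25 = 2521
d[6] = 4·2521 + 30 = 10114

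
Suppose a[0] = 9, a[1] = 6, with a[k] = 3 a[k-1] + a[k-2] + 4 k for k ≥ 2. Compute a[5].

1403

a[2] = 3(6) + 9 + 8 = 35
a[3] = 3(35) + 6 + 12 = 123
a[4] = 3(123) + 35 + 16 = 420
a[5] = 3(420) + 123 + 20 = 1403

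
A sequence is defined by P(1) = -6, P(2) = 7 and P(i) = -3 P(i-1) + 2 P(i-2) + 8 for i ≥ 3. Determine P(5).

-333

P(3) = -3·7 + 2·(-6) + 8 = -25
P(4) = -3·(-25) + 2·7 + 8 = 97
P(5) = -3·97 + 2·(-25) + 8 = -333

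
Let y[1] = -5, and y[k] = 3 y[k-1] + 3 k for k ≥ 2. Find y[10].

y[2] = 3*(-5) + 6 = -9
y[3] = 3*(-9) + 9 = -18
y[4] = 3*(-18) + 12 = -42
y[5] = 3*(-42) + 15 = -111
y[6] = 3*(-111) + 18 = -315
y[7] = 3*(-315) + 21 = -924
y[8] = 3*(-924) + 24 = -2748
y[9] = 3*(-2748) + 27 = -8217
y[10] = 3*(-8217) + 30 = -24621

-24621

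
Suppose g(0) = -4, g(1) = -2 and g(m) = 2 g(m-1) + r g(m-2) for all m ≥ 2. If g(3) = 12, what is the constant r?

-2

g(2) = -4 - 4r
g(3) = -8 - 10r
So -8 - 10r = 12, giving r = -2.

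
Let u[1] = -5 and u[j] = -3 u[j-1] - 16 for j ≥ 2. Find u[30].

The fixed point is -16/(1 + 3) = -4, so u[j] + 4 = -3(u[j-1] + 4).
Hence u[j] = -1·(-3)^{j-1} - 4.
u[30] = -1·(-3)^{29} - 4 = -1·-68630377364883 - 4 = 68630377364879.

68630377364879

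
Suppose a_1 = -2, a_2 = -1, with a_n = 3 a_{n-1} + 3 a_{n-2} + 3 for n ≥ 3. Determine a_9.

a_3 = 3·(-1) + 3·(-2) + 3 = -6
a_4 = 3·(-6) + 3·(-1) + 3 = -18
a_5 = 3·(-18) + 3·(-6) + 3 = -69
a_6 = 3·(-69) + 3·(-18) + 3 = -258
a_7 = 3·(-258) + 3·(-69) + 3 = -978
a_8 = 3·(-978) + 3·(-258) + 3 = -3705
a_9 = 3·(-3705) + 3·(-978) + 3 = -14046

-14046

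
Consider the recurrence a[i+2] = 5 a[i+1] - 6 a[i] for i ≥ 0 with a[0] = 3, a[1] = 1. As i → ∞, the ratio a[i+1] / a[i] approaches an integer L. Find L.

3

The characteristic equation is r^2 - 5r + 6 = 0, which factors as (r - 3)(r - 2) = 0.
So the roots are 3 and 2. Since |3| > |2| and the coefficient of 3^i is non-zero, the ratio tends to 3.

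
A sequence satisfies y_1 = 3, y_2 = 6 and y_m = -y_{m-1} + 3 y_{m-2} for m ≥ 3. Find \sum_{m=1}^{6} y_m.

y_3 = -6 + 3(3) = 3
y_4 = -3 + 3(6) = 15
y_5 = -15 + 3(3) = -6
y_6 = -(-6) + 3(15) = 51
Sum = 3 + 6 + 3 + 15 + (-6) + 51 = 72

72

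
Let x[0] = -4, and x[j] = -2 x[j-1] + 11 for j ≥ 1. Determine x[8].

-1959

x[1] = -2(-4) + 11 = 19
x[2] = -2(19) + 11 = -27
x[3] = -2(-27) + 11 = 65
x[4] = -2(65) + 11 = -119
x[5] = -2(-119) + 11 = 249
x[6] = -2(249) + 11 = -487
x[7] = -2(-487) + 11 = 985
x[8] = -2(985) + 11 = -1959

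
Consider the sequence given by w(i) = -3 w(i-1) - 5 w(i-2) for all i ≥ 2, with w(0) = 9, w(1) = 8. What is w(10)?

w(2) = -3(8) - 5(9) = -69
w(3) = -3(-69) - 5(8) = 167
w(4) = -3(167) - 5(-69) = -156
w(5) = -3(-156) - 5(167) = -367
w(6) = -3(-367) - 5(-156) = 1881
w(7) = -3(1881) - 5(-367) = -3808
w(8) = -3(-3808) - 5(1881) = 2019
w(9) = -3(2019) - 5(-3808) = 12983
w(10) = -3(12983) - 5(2019) = -49044

-49044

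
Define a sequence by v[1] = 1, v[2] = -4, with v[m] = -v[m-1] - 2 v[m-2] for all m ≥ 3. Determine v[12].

v[3] = -(-4) - 2·1 = 2
v[4] = -2 - 2·(-4) = 6
v[5] = -6 - 2·2 = -10
v[6] = -(-10) - 2·6 = -2
v[7] = -(-2) - 2·(-10) = 22
v[8] = -22 - 2·(-2) = -18
v[9] = -(-18) - 2·22 = -26
v[10] = -(-26) - 2·(-18) = 62
v[11] = -62 - 2·(-26) = -10
v[12] = -(-10) - 2·62 = -114

-114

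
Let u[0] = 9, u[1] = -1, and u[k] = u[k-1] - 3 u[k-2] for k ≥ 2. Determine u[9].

1019

u[2] = (-1) - 3*9 = -28
u[3] = (-28) - 3*(-1) = -25
u[4] = (-25) - 3*(-28) = 59
u[5] = 59 - 3*(-25) = 134
u[6] = 134 - 3*59 = -43
u[7] = (-43) - 3*134 = -445
u[8] = (-445) - 3*(-43) = -316
u[9] = (-316) - 3*(-445) = 1019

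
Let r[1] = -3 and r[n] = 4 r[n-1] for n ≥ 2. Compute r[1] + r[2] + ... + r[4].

r[2] = 4*(-3) = -12
r[3] = 4*(-12) = -48
r[4] = 4*(-48) = -192
Sum = (-3) + (-12) + (-48) + (-192) = -255

-255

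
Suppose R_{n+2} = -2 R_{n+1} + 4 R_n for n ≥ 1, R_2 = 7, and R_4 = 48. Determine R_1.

Let R_1 = w.
R_3 = -14 + 4w
R_4 = 56 - 8w
So 56 - 8w = 48, giving w = 1.

1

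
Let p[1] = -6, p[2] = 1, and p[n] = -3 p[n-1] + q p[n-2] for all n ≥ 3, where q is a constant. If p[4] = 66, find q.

p[3] = -3 - 6q
p[4] = 9 + 19q
So 9 + 19q = 66, giving q = 3.

3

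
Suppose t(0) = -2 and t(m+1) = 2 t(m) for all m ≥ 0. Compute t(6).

-128

t(1) = 2·(-2) = -4
t(2) = 2·(-4) = -8
t(3) = 2·(-8) = -16
t(4) = 2·(-16) = -32
t(5) = 2·(-32) = -64
t(6) = 2·(-64) = -128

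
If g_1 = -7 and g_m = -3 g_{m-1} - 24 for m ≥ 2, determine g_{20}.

1162261461

The fixed point is -24/(1 + 3) = -6, so g_m + 6 = -3(g_{m-1} + 6).
Hence g_m = -1·(-3)^{m-1} - 6.
g_{20} = -1·(-3)^{19} - 6 = -1·-1162261467 - 6 = 1162261461.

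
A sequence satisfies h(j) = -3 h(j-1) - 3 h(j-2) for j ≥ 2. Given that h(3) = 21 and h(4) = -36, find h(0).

1

Rearranging, h(j-2) = (h(j) + 3 h(j-1)) / -3.
h(2) = (-36 + 3·21) / -3 = 27/-3 = -9
h(1) = (21 + 3·(-9)) / -3 = -6/-3 = 2
h(0) = (-9 + 3·2) / -3 = -3/-3 = 1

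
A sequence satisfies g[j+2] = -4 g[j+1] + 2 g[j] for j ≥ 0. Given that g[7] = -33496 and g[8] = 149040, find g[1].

Rearranging, g[j-2] = (g[j] + 4 g[j-1]) / 2.
g[6] = (149040 + 4(-33496)) / 2 = 15056/2 = 7528
g[5] = (-33496 + 4(7528)) / 2 = -3384/2 = -1692
g[4] = (7528 + 4(-1692)) / 2 = 760/2 = 380
g[3] = (-1692 + 4(380)) / 2 = -172/2 = -86
g[2] = (380 + 4(-86)) / 2 = 36/2 = 18
g[1] = (-86 + 4(18)) / 2 = -14/2 = -7

-7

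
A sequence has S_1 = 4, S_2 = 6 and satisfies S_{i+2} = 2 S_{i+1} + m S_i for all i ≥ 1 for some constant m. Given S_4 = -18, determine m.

S_3 = 12 + 4m
S_4 = 24 + 14m
So 24 + 14m = -18, giving m = -3.

-3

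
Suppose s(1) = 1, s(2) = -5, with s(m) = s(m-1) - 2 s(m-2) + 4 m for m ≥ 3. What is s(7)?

-51

s(3) = (-5) - 2·1 + 12 = 5
s(4) = 5 - 2·(-5) + 16 = 31
s(5) = 31 - 2·5 + 20 = 41
s(6) = 41 - 2·31 + 24 = 3
s(7) = 3 - 2·41 + 28 = -51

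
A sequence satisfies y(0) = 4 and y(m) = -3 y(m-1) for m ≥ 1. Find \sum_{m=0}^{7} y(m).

-6560

y(1) = -3*4 = -12
y(2) = -3*(-12) = 36
y(3) = -3*36 = -108
y(4) = -3*(-108) = 324
y(5) = -3*324 = -972
y(6) = -3*(-972) = 2916
y(7) = -3*2916 = -8748
Sum = 4 + (-12) + 36 + (-108) + 324 + (-972) + 2916 + (-8748) = -6560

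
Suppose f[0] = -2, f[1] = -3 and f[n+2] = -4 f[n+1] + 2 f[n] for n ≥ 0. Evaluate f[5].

f[2] = -4·(-3) + 2·(-2) = 8
f[3] = -4·8 + 2·(-3) = -38
f[4] = -4·(-38) + 2·8 = 168
f[5] = -4·168 + 2·(-38) = -748

-748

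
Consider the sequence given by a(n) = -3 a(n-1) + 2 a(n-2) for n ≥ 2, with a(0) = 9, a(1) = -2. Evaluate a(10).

561828

a(2) = -3·(-2) + 2·9 = 24
a(3) = -3·24 + 2·(-2) = -76
a(4) = -3·(-76) + 2·24 = 276
a(5) = -3·276 + 2·(-76) = -980
a(6) = -3·(-980) + 2·276 = 3492
a(7) = -3·3492 + 2·(-980) = -12436
a(8) = -3·(-12436) + 2·3492 = 44292
a(9) = -3·44292 + 2·(-12436) = -157748
a(10) = -3·(-157748) + 2·44292 = 561828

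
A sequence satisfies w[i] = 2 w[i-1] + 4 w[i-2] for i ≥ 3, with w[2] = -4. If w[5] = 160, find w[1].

8

Let w[1] = y.
w[3] = -8 + 4y
w[4] = -32 + 8y
w[5] = -96 + 32y
So -96 + 32y = 160, giving y = 8.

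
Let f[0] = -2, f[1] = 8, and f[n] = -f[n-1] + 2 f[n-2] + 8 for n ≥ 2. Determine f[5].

f[2] = -8 + 2*(-2) + 8 = -4
f[3] = -(-4) + 2*8 + 8 = 28
f[4] = -28 + 2*(-4) + 8 = -28
f[5] = -(-28) + 2*28 + 8 = 92

92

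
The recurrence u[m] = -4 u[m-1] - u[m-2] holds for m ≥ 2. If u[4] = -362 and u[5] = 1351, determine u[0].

Rearranging, u[m-2] = -(u[m] + 4 u[m-1]).
u[3] = -(1351 + 4·(-362)) = 97
u[2] = -(-362 + 4·97) = -26
u[1] = -(97 + 4·(-26)) = 7
u[0] = -(-26 + 4·7) = -2

-2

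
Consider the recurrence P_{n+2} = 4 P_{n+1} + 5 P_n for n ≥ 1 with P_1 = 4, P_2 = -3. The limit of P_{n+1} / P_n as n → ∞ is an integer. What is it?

5

The characteristic equation is r^2 - 4r - 5 = 0, which factors as (r - 5)(r + 1) = 0.
So the roots are 5 and -1. Since |5| > |-1| and the coefficient of 5^n is non-zero, the ratio tends to 5.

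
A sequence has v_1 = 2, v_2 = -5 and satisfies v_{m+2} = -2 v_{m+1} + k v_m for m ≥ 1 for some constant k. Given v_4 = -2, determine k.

v_3 = 10 + 2k
v_4 = -20 - 9k
So -20 - 9k = -2, giving k = -2.

-2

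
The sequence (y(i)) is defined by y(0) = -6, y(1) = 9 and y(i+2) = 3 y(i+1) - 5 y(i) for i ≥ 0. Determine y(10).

y(2) = 3(9) - 5(-6) = 57
y(3) = 3(57) - 5(9) = 126
y(4) = 3(126) - 5(57) = 93
y(5) = 3(93) - 5(126) = -351
y(6) = 3(-351) - 5(93) = -1518
y(7) = 3(-1518) - 5(-351) = -2799
y(8) = 3(-2799) - 5(-1518) = -807
y(9) = 3(-807) - 5(-2799) = 11574
y(10) = 3(11574) - 5(-807) = 38757

38757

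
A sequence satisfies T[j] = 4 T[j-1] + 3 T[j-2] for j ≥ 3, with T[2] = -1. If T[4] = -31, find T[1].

-1

Let T[1] = w.
T[3] = -4 + 3w
T[4] = -19 + 12w
So -19 + 12w = -31, giving w = -1.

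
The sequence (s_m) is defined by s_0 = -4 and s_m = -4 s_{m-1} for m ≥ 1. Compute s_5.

s_1 = -4*(-4) = 16
s_2 = -4*16 = -64
s_3 = -4*(-64) = 256
s_4 = -4*256 = -1024
s_5 = -4*(-1024) = 4096

4096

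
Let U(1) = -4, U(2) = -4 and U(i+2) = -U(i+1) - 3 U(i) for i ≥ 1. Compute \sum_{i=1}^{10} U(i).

580

U(3) = -(-4) - 3(-4) = 16
U(4) = -16 - 3(-4) = -4
U(5) = -(-4) - 3(16) = -44
U(6) = -(-44) - 3(-4) = 56
U(7) = -56 - 3(-44) = 76
U(8) = -76 - 3(56) = -244
U(9) = -(-244) - 3(76) = 16
U(10) = -16 - 3(-244) = 716
Sum = (-4) + (-4) + 16 + (-4) + (-44) + 56 + 76 + (-244) + 16 + 716 = 580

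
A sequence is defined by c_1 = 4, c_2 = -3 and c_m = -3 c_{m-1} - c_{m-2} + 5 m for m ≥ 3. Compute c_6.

c_3 = -3*(-3) - 4 + 15 = 20
c_4 = -3*20 - (-3) + 20 = -37
c_5 = -3*(-37) - 20 + 25 = 116
c_6 = -3*116 - (-37) + 30 = -281

-281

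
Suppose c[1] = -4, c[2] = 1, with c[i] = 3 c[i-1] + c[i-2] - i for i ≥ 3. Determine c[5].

c[3] = 3*1 + (-4) - 3 = -4
c[4] = 3*(-4) + 1 - 4 = -15
c[5] = 3*(-15) + (-4) - 5 = -54

-54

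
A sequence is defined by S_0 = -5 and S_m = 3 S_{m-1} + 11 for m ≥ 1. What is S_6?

359

S_1 = 3·(-5) + 11 = -4
S_2 = 3·(-4) + 11 = -1
S_3 = 3·(-1) + 11 = 8
S_4 = 3·8 + 11 = 35
S_5 = 3·35 + 11 = 116
S_6 = 3·116 + 11 = 359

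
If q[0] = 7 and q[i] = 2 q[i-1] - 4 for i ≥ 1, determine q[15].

The fixed point is -4/(1 - 2) = 4, so q[i] - 4 = 2(q[i-1] - 4).
Hence q[i] = 3·2^i + 4.
q[15] = 3·2^{15} + 4 = 3·32768 + 4 = 98308.

98308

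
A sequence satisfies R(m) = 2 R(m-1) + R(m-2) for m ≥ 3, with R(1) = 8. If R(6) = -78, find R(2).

-6

Let R(2) = w.
R(3) = 8 + 2w
R(4) = 16 + 5w
R(5) = 40 + 12w
R(6) = 96 + 29w
So 96 + 29w = -78, giving w = -6.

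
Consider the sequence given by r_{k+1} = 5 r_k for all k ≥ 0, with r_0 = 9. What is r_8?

r_1 = 5(9) = 45
r_2 = 5(45) = 225
r_3 = 5(225) = 1125
r_4 = 5(1125) = 5625
r_5 = 5(5625) = 28125
r_6 = 5(28125) = 140625
r_7 = 5(140625) = 703125
r_8 = 5(703125) = 3515625

3515625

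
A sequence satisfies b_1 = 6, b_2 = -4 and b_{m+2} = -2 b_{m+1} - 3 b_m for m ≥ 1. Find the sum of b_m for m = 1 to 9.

-122

b_3 = -2·(-4) - 3·6 = -10
b_4 = -2·(-10) - 3·(-4) = 32
b_5 = -2·32 - 3·(-10) = -34
b_6 = -2·(-34) - 3·32 = -28
b_7 = -2·(-28) - 3·(-34) = 158
b_8 = -2·158 - 3·(-28) = -232
b_9 = -2·(-232) - 3·158 = -10
Sum = 6 + (-4) + (-10) + 32 + (-34) + (-28) + 158 + (-232) + (-10) = -122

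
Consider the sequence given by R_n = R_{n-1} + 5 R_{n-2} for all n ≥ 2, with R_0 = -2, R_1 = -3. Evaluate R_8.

R_2 = (-3) + 5(-2) = -13
R_3 = (-13) + 5(-3) = -28
R_4 = (-28) + 5(-13) = -93
R_5 = (-93) + 5(-28) = -233
R_6 = (-233) + 5(-93) = -698
R_7 = (-698) + 5(-233) = -1863
R_8 = (-1863) + 5(-698) = -5353

-5353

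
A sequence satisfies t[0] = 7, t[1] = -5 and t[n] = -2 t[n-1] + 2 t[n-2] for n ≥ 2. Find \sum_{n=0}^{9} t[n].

-18128

t[2] = -2·(-5) + 2·7 = 24
t[3] = -2·24 + 2·(-5) = -58
t[4] = -2·(-58) + 2·24 = 164
t[5] = -2·164 + 2·(-58) = -444
t[6] = -2·(-444) + 2·164 = 1216
t[7] = -2·1216 + 2·(-444) = -3320
t[8] = -2·(-3320) + 2·1216 = 9072
t[9] = -2·9072 + 2·(-3320) = -24784
Sum = 7 + (-5) + 24 + (-58) + 164 + (-444) + 1216 + (-3320) + 9072 + (-24784) = -18128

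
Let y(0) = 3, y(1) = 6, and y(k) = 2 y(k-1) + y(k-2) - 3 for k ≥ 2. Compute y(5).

y(2) = 2·6 + 3 - 3 = 12
y(3) = 2·12 + 6 - 3 = 27
y(4) = 2·27 + 12 - 3 = 63
y(5) = 2·63 + 27 - 3 = 150

150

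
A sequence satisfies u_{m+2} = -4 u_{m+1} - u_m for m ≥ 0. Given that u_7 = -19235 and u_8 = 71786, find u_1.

Rearranging, u_{m-2} = -(u_m + 4 u_{m-1}).
u_6 = -(71786 + 4*(-19235)) = 5154
u_5 = -(-19235 + 4*5154) = -1381
u_4 = -(5154 + 4*(-1381)) = 370
u_3 = -(-1381 + 4*370) = -99
u_2 = -(370 + 4*(-99)) = 26
u_1 = -(-99 + 4*26) = -5

-5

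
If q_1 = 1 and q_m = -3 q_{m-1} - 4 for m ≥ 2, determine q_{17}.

The fixed point is -4/(1 + 3) = -1, so q_m + 1 = -3(q_{m-1} + 1).
Hence q_m = 2·(-3)^{m-1} - 1.
q_{17} = 2·(-3)^{16} - 1 = 2·43046721 - 1 = 86093441.

86093441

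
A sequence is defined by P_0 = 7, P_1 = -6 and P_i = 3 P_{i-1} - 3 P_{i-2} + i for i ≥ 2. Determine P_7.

280

P_2 = 3(-6) - 3(7) + 2 = -37
P_3 = 3(-37) - 3(-6) + 3 = -90
P_4 = 3(-90) - 3(-37) + 4 = -155
P_5 = 3(-155) - 3(-90) + 5 = -190
P_6 = 3(-190) - 3(-155) + 6 = -99
P_7 = 3(-99) - 3(-190) + 7 = 280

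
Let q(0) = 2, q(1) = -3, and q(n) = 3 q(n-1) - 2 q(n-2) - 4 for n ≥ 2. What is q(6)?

-541

q(2) = 3·(-3) - 2·2 - 4 = -17
q(3) = 3·(-17) - 2·(-3) - 4 = -49
q(4) = 3·(-49) - 2·(-17) - 4 = -117
q(5) = 3·(-117) - 2·(-49) - 4 = -257
q(6) = 3·(-257) - 2·(-117) - 4 = -541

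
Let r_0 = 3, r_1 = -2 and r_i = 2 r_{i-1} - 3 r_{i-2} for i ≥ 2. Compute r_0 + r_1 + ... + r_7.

r_2 = 2·(-2) - 3·3 = -13
r_3 = 2·(-13) - 3·(-2) = -20
r_4 = 2·(-20) - 3·(-13) = -1
r_5 = 2·(-1) - 3·(-20) = 58
r_6 = 2·58 - 3·(-1) = 119
r_7 = 2·119 - 3·58 = 64
Sum = 3 + (-2) + (-13) + (-20) + (-1) + 58 + 119 + 64 = 208

208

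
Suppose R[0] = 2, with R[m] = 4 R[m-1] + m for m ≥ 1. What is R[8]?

160196

R[1] = 4(2) + 1 = 9
R[2] = 4(9) + 2 = 38
R[3] = 4(38) + 3 = 155
R[4] = 4(155) + 4 = 624
R[5] = 4(624) + 5 = 2501
R[6] = 4(2501) + 6 = 10010
R[7] = 4(10010) + 7 = 40047
R[8] = 4(40047) + 8 = 160196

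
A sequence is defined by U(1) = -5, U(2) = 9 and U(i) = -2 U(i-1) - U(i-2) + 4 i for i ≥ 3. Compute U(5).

U(3) = -2(9) - (-5) + 12 = -1
U(4) = -2(-1) - 9 + 16 = 9
U(5) = -2(9) - (-1) + 20 = 3

3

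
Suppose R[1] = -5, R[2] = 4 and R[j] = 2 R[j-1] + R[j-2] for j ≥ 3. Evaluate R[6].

56

R[3] = 2*4 + (-5) = 3
R[4] = 2*3 + 4 = 10
R[5] = 2*10 + 3 = 23
R[6] = 2*23 + 10 = 56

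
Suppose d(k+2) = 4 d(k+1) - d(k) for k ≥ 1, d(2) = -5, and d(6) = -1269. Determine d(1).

4

Let d(1) = v.
d(3) = -20 - v
d(4) = -75 - 4v
d(5) = -280 - 15v
d(6) = -1045 - 56v
So -1045 - 56v = -1269, giving v = 4.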